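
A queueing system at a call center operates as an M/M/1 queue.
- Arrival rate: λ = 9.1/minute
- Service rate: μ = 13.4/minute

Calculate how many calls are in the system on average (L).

ρ = λ/μ = 9.1/13.4 = 0.6791
For M/M/1: L = λ/(μ-λ)
L = 9.1/(13.4-9.1) = 9.1/4.30
L = 2.1163 calls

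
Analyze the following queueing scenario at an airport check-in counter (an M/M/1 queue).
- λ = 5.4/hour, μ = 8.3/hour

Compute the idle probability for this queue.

ρ = λ/μ = 5.4/8.3 = 0.6506
P(0) = 1 - ρ = 1 - 0.6506 = 0.3494
The server is idle 34.94% of the time.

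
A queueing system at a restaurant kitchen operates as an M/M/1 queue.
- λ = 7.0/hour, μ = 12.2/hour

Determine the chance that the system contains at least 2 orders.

ρ = λ/μ = 7.0/12.2 = 0.5738
P(N ≥ n) = ρⁿ
P(N ≥ 2) = 0.5738^2
P(N ≥ 2) = 0.3292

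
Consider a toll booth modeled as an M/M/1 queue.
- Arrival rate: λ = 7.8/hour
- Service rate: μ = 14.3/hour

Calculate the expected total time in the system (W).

First, compute utilization: ρ = λ/μ = 7.8/14.3 = 0.5455
For M/M/1: W = 1/(μ-λ)
W = 1/(14.3-7.8) = 1/6.50
W = 0.1538 hours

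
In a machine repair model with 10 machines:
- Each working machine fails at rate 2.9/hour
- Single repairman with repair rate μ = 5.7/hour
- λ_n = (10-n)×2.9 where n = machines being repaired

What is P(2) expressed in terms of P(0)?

P(2)/P(0) = ∏_{i=0}^{2-1} λ_i/μ_{i+1}
= (10-0)×2.9/5.7 × (10-1)×2.9/5.7
= 23.2964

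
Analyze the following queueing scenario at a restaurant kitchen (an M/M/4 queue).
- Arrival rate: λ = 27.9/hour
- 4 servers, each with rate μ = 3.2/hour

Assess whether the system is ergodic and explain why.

Stability requires ρ = λ/(cμ) < 1
ρ = 27.9/(4 × 3.2) = 27.9/12.80 = 2.1797
Since 2.1797 ≥ 1, the system is UNSTABLE.
Need c > λ/μ = 27.9/3.2 = 8.72.
Minimum servers needed: c = 9.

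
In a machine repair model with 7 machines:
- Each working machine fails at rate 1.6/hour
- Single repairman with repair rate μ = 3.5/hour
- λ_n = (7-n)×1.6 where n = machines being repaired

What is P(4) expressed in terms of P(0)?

P(4)/P(0) = ∏_{i=0}^{4-1} λ_i/μ_{i+1}
= (7-0)×1.6/3.5 × (7-1)×1.6/3.5 × (7-2)×1.6/3.5 × (7-3)×1.6/3.5
= 36.6849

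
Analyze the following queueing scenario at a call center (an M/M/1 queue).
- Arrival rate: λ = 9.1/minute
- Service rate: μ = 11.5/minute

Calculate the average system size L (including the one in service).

ρ = λ/μ = 9.1/11.5 = 0.7913
For M/M/1: L = λ/(μ-λ)
L = 9.1/(11.5-9.1) = 9.1/2.40
L = 3.7917 calls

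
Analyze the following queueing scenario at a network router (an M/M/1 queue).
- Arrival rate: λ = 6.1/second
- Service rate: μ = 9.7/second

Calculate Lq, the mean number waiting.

ρ = λ/μ = 6.1/9.7 = 0.6289
For M/M/1: Lq = λ²/(μ(μ-λ))
Lq = 37.21/(9.7 × 3.60)
Lq = 1.0656 packets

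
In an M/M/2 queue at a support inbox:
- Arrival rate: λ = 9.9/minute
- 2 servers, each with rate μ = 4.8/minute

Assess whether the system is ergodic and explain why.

Stability requires ρ = λ/(cμ) < 1
ρ = 9.9/(2 × 4.8) = 9.9/9.60 = 1.0312
Since 1.0312 ≥ 1, the system is UNSTABLE.
Need c > λ/μ = 9.9/4.8 = 2.06.
Minimum servers needed: c = 3.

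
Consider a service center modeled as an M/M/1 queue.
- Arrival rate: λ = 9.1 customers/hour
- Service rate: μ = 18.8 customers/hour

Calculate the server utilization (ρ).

Server utilization: ρ = λ/μ
ρ = 9.1/18.8 = 0.4840
The server is busy 48.40% of the time.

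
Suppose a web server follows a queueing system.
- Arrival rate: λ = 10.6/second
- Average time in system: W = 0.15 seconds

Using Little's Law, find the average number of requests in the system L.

Little's Law: L = λW
L = 10.6 × 0.15 = 1.5900 requests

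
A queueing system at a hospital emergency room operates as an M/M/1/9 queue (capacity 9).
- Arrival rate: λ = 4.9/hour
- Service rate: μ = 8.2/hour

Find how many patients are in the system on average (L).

ρ = λ/μ = 4.9/8.2 = 0.59756
P₀ = (1-ρ)/(1-ρ^(K+1)) = (1-0.59756)/(1-0.59756^10) = 0.40244/0.99419 = 0.4048
P_K = P₀×ρ^K = 0.40479 × 0.59756^9 = 0.40479 × 0.0097148 = 0.003932
L = ρ[1 - (K+1)ρ^K + Kρ^(K+1)] / [(1-ρ)(1-ρ^(K+1))]
L = 0.59756 × (1 - 10×0.0097148 + 9×0.0058052) / ((1 - 0.59756) × (1 - 0.0058052)) = 1.4265 patients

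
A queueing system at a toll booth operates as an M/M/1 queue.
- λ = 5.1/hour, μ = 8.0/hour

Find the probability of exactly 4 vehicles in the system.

ρ = λ/μ = 5.1/8.0 = 0.6375
P(n) = (1-ρ)ρⁿ
P(4) = (1-0.6375) × 0.6375^4
P(4) = 0.36250 × 0.16517
P(4) = 0.05987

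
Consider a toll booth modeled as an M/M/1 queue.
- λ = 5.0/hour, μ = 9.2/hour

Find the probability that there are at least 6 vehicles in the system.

ρ = λ/μ = 5.0/9.2 = 0.5435
P(N ≥ n) = ρⁿ
P(N ≥ 6) = 0.5435^6
P(N ≥ 6) = 0.02577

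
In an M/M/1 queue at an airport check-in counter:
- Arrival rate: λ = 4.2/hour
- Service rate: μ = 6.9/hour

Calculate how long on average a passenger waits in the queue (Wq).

First, compute utilization: ρ = λ/μ = 4.2/6.9 = 0.6087
For M/M/1: Wq = λ/(μ(μ-λ))
Wq = 4.2/(6.9 × (6.9-4.2))
Wq = 4.2/(6.9 × 2.70)
Wq = 0.2254 hours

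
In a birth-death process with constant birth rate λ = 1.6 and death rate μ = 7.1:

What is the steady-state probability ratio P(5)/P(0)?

For constant rates: P(n)/P(0) = (λ/μ)^n
P(5)/P(0) = (1.6/7.1)^5 = 0.225352^5 = 0.0005812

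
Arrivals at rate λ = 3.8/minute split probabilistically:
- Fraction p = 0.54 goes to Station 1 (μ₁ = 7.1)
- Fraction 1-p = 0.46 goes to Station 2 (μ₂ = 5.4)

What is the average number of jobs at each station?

Effective rates: λ₁ = 3.8×0.54 = 2.052, λ₂ = 3.8×0.46 = 1.748
Station 1: ρ₁ = 2.052/7.1 = 0.2890, L₁ = ρ₁/(1-ρ₁) = 0.2890/(1-0.2890) = 0.4065
Station 2: ρ₂ = 1.748/5.4 = 0.3237, L₂ = ρ₂/(1-ρ₂) = 0.3237/(1-0.3237) = 0.4786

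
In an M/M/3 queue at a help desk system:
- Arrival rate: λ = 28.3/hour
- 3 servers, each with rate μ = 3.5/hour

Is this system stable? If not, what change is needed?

Stability requires ρ = λ/(cμ) < 1
ρ = 28.3/(3 × 3.5) = 28.3/10.50 = 2.6952
Since 2.6952 ≥ 1, the system is UNSTABLE.
Need c > λ/μ = 28.3/3.5 = 8.09.
Minimum servers needed: c = 9.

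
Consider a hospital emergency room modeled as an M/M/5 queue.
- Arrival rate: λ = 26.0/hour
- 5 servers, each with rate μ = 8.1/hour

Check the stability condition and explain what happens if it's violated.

Stability requires ρ = λ/(cμ) < 1
ρ = 26.0/(5 × 8.1) = 26.0/40.50 = 0.6420
Since 0.6420 < 1, the system is STABLE.
The servers are busy 64.20% of the time.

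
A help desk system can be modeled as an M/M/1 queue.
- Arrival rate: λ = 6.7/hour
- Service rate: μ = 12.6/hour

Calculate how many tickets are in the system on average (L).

ρ = λ/μ = 6.7/12.6 = 0.5317
For M/M/1: L = λ/(μ-λ)
L = 6.7/(12.6-6.7) = 6.7/5.90
L = 1.1356 tickets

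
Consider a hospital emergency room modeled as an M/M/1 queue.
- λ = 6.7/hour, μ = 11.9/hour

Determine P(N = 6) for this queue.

ρ = λ/μ = 6.7/11.9 = 0.5630
P(n) = (1-ρ)ρⁿ
P(6) = (1-0.5630) × 0.5630^6
P(6) = 0.4370 × 0.03185
P(6) = 0.01392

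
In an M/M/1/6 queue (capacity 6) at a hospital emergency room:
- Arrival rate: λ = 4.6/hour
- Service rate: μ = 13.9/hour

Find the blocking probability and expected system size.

ρ = λ/μ = 4.6/13.9 = 0.33094
P₀ = (1-ρ)/(1-ρ^(K+1)) = (1-0.33094)/(1-0.33094^7) = 0.6691/0.9996 = 0.6694
P_K = P₀×ρ^K = 0.66935 × 0.33094^6 = 0.66935 × 0.0013137 = 0.0008793
Blocking probability P_6 = 0.0008793 (0.08793%)
L = ρ[1 - (K+1)ρ^K + Kρ^(K+1)] / [(1-ρ)(1-ρ^(K+1))]
L = 0.33094 × (1 - 7×0.001314 + 6×0.0004348) / ((1 - 0.33094) × (1 - 0.0004348)) = 0.4916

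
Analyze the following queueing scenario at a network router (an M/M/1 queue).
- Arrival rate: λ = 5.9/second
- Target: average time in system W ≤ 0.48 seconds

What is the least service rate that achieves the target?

For M/M/1: W = 1/(μ-λ)
Need W ≤ 0.48, so 1/(μ-λ) ≤ 0.48
μ - λ ≥ 1/0.48 = 2.0833
μ ≥ 5.9 + 2.0833 = 7.9833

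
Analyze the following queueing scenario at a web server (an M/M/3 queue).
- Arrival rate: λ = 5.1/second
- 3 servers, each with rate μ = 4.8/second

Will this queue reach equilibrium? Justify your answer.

Stability requires ρ = λ/(cμ) < 1
ρ = 5.1/(3 × 4.8) = 5.1/14.40 = 0.3542
Since 0.3542 < 1, the system is STABLE.
The servers are busy 35.42% of the time.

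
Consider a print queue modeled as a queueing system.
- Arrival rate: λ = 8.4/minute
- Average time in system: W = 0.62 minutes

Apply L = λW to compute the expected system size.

Little's Law: L = λW
L = 8.4 × 0.62 = 5.2080 jobs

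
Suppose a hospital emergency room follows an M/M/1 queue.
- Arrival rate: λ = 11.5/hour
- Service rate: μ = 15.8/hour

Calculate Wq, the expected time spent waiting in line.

First, compute utilization: ρ = λ/μ = 11.5/15.8 = 0.7278
For M/M/1: Wq = λ/(μ(μ-λ))
Wq = 11.5/(15.8 × (15.8-11.5))
Wq = 11.5/(15.8 × 4.30)
Wq = 0.1693 hours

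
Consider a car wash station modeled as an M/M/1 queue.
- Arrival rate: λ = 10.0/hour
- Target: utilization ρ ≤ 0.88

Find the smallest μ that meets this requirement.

ρ = λ/μ, so μ = λ/ρ
μ ≥ 10.0/0.88 = 11.3636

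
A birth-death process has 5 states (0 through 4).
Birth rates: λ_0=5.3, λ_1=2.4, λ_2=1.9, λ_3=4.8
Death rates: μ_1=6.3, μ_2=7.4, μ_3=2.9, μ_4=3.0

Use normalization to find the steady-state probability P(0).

Ratios P(n)/P(0) = (λ₀···λₙ₋₁)/(μ₁···μₙ):
P(1)/P(0) = (5.3)/(6.3) = 0.8413
P(2)/P(0) = (5.3×2.4)/(6.3×7.4) = 0.2728
P(3)/P(0) = (5.3×2.4×1.9)/(6.3×7.4×2.9) = 0.1788
P(4)/P(0) = (5.3×2.4×1.9×4.8)/(6.3×7.4×2.9×3.0) = 0.2860

Normalization: ∑ P(n) = 1
P(0) × (1.0000 + 0.8413 + 0.2728 + 0.1788 + 0.2860) = 1
P(0) × 2.5789 = 1
P(0) = 1/2.5789 = 0.3878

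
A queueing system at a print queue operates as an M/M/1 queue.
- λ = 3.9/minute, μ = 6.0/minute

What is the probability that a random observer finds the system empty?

ρ = λ/μ = 3.9/6.0 = 0.6500
P(0) = 1 - ρ = 1 - 0.6500 = 0.3500
The server is idle 35.00% of the time.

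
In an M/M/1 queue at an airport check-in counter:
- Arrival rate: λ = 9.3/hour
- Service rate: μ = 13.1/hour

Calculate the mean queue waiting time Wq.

First, compute utilization: ρ = λ/μ = 9.3/13.1 = 0.7099
For M/M/1: Wq = λ/(μ(μ-λ))
Wq = 9.3/(13.1 × (13.1-9.3))
Wq = 9.3/(13.1 × 3.80)
Wq = 0.1868 hours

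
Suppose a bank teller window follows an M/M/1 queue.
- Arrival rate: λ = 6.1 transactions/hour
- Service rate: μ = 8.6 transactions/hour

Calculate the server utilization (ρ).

Server utilization: ρ = λ/μ
ρ = 6.1/8.6 = 0.7093
The server is busy 70.93% of the time.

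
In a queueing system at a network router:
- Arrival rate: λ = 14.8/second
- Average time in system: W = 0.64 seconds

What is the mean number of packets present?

Little's Law: L = λW
L = 14.8 × 0.64 = 9.4720 packets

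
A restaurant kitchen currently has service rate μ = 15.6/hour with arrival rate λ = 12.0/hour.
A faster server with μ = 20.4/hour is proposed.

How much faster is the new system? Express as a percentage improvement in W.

System 1: ρ₁ = 12.0/15.6 = 0.7692, W₁ = 1/(15.6-12.0) = 0.27778
System 2: ρ₂ = 12.0/20.4 = 0.5882, W₂ = 1/(20.4-12.0) = 0.11905
Improvement: (W₁-W₂)/W₁ = (0.27778-0.11905)/0.27778 = 57.14%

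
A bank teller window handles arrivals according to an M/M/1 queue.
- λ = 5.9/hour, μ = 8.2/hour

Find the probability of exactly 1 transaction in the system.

ρ = λ/μ = 5.9/8.2 = 0.7195
P(n) = (1-ρ)ρⁿ
P(1) = (1-0.7195) × 0.7195^1
P(1) = 0.2805 × 0.7195
P(1) = 0.2018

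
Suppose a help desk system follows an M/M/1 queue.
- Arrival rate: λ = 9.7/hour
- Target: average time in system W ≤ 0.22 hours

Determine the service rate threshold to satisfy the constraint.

For M/M/1: W = 1/(μ-λ)
Need W ≤ 0.22, so 1/(μ-λ) ≤ 0.22
μ - λ ≥ 1/0.22 = 4.5455
μ ≥ 9.7 + 4.5455 = 14.2455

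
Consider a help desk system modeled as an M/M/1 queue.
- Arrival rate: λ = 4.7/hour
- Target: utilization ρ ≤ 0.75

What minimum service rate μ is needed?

ρ = λ/μ, so μ = λ/ρ
μ ≥ 4.7/0.75 = 6.2667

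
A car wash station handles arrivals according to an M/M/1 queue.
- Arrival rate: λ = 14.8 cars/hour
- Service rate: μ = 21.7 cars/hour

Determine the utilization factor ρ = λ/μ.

Server utilization: ρ = λ/μ
ρ = 14.8/21.7 = 0.6820
The server is busy 68.20% of the time.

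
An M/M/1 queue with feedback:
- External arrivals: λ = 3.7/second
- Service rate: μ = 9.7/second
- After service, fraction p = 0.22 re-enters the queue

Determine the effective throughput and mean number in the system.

Effective arrival rate: λ_eff = λ/(1-p) = 3.7/(1-0.22) = 3.7/0.78 = 4.7436
ρ = λ_eff/μ = 4.7436/9.7 = 0.48903
L = ρ/(1-ρ) = 0.48903/(1-0.48903) = 0.9571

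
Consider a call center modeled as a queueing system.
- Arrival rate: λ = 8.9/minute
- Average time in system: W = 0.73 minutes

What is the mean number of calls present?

Little's Law: L = λW
L = 8.9 × 0.73 = 6.4970 calls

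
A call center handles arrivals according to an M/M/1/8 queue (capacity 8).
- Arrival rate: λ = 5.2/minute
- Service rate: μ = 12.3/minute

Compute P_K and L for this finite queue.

ρ = λ/μ = 5.2/12.3 = 0.422764
P₀ = (1-ρ)/(1-ρ^(K+1)) = (1-0.422764)/(1-0.422764^9) = 0.57724/0.99957 = 0.5775
P_K = P₀×ρ^K = 0.57749 × 0.422764^8 = 0.57749 × 0.0010204 = 0.0005893
Blocking probability P_8 = 0.0005893 (0.05893%)
L = ρ[1 - (K+1)ρ^K + Kρ^(K+1)] / [(1-ρ)(1-ρ^(K+1))]
L = 0.422764 × (1 - 9×0.001020 + 8×0.0004314) / ((1 - 0.422764) × (1 - 0.0004314)) = 0.7285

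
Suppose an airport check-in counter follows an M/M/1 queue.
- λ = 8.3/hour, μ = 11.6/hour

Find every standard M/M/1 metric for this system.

Step 1: ρ = λ/μ = 8.3/11.6 = 0.7155
Step 2: L = λ/(μ-λ) = 8.3/3.30 = 2.5152
Step 3: Lq = λ²/(μ(μ-λ)) = 68.89/(11.6×3.30) = 1.7996
Step 4: W = 1/(μ-λ) = 1/3.30 = 0.3030303
Step 5: Wq = λ/(μ(μ-λ)) = 8.3/(11.6×3.30) = 0.2168
Step 6: P(0) = 1-ρ = 0.2845
Verify: L = λW = 8.3×0.3030303 = 2.5152 ✔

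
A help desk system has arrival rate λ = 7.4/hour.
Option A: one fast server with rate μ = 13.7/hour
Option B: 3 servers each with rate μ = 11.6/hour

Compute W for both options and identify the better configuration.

Option A: single server μ = 13.7 (M/M/1)
  ρ_A = 7.4/13.7 = 0.5401
  W_A = 1/(μ-λ) = 1/(13.7-7.4) = 1/6.30 = 0.1587

Option B: 3 servers μ = 11.6 (M/M/3)
  ρ_B = λ/(cμ) = 7.4/(3×11.6) = 0.2126
  Offered load a = λ/μ = cρ = 7.4/11.6 = 0.6379
  P₀ = [ Σₙ₌₀^2 aⁿ/n! + a^3/(3!(1-ρ)) ]⁻¹
  Σ = a^0/0! + a^1/1! + a^2/2! = 1.0000 + 0.6379 + 0.2035 = 1.8414
  a^3/(3!(1-ρ)) = 0.2596/(6 × 0.7874) = 0.05495
  P₀ = 1/(1.8414 + 0.05495) = 0.5273
  Lq = P₀·a^3·ρ / (3!(1-ρ)²) = 0.52733 × 0.25961 × 0.21264 / (6 × 0.61993) = 0.007826
  Wq_B = Lq/λ = 0.007826/7.4 = 0.0010576
  W_B = Wq_B + 1/μ = 0.0010576 + 0.086207 = 0.08726

Since W_B = 0.08726 < W_A = 0.1587, Option B (multiple servers) has the shorter time in system.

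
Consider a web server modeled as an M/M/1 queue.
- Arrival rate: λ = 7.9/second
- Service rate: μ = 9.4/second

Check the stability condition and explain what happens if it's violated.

Stability requires ρ = λ/(cμ) < 1
ρ = 7.9/(1 × 9.4) = 7.9/9.40 = 0.8404
Since 0.8404 < 1, the system is STABLE.
The server is busy 84.04% of the time.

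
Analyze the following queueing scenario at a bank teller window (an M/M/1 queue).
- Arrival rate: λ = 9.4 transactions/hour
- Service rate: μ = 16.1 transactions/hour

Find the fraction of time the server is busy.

Server utilization: ρ = λ/μ
ρ = 9.4/16.1 = 0.5839
The server is busy 58.39% of the time.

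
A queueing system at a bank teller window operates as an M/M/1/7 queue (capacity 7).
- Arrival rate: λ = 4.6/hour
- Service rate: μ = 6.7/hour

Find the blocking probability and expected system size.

ρ = λ/μ = 4.6/6.7 = 0.68657
P₀ = (1-ρ)/(1-ρ^(K+1)) = (1-0.68657)/(1-0.68657^8) = 0.3134/0.9506 = 0.3297
P_K = P₀×ρ^K = 0.3297 × 0.68657^7 = 0.3297 × 0.07191 = 0.02371
Blocking probability P_7 = 0.02371 (2.37%)
L = ρ[1 - (K+1)ρ^K + Kρ^(K+1)] / [(1-ρ)(1-ρ^(K+1))]
L = 0.68657 × (1 - 8×0.07191 + 7×0.04937) / ((1 - 0.68657) × (1 - 0.04937)) = 1.7750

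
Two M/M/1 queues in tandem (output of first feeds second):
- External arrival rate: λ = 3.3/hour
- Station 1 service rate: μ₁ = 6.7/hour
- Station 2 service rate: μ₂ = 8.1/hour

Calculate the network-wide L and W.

By Jackson's theorem, each station behaves as independent M/M/1.
Station 1: ρ₁ = 3.3/6.7 = 0.4925, L₁ = ρ₁/(1-ρ₁) = λ/(μ₁-λ) = 3.3/3.40 = 0.9706
Station 2: ρ₂ = 3.3/8.1 = 0.4074, L₂ = ρ₂/(1-ρ₂) = λ/(μ₂-λ) = 3.3/4.80 = 0.6875
Total: L = L₁ + L₂ = 0.9706 + 0.6875 = 1.6581
W = L/λ = 1.6581/3.3 = 0.5025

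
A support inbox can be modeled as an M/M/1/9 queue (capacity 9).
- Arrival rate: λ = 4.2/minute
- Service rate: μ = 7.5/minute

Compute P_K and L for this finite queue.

ρ = λ/μ = 4.2/7.5 = 0.5600
P₀ = (1-ρ)/(1-ρ^(K+1)) = (1-0.5600)/(1-0.5600^10) = 0.4400/0.9970 = 0.4413
P_K = P₀×ρ^K = 0.4413 × 0.5600^9 = 0.4413 × 0.005416 = 0.002390
Blocking probability P_9 = 0.002390 (0.24%)
L = ρ[1 - (K+1)ρ^K + Kρ^(K+1)] / [(1-ρ)(1-ρ^(K+1))]
L = 0.5600 × (1 - 10×0.005416 + 9×0.003033) / ((1 - 0.5600) × (1 - 0.003033)) = 1.2423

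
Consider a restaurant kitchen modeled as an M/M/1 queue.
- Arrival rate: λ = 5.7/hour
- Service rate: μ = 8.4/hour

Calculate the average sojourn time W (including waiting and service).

First, compute utilization: ρ = λ/μ = 5.7/8.4 = 0.6786
For M/M/1: W = 1/(μ-λ)
W = 1/(8.4-5.7) = 1/2.70
W = 0.3704 hours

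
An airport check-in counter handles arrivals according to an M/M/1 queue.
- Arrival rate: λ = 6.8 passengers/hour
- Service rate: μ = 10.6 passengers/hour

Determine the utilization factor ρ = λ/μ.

Server utilization: ρ = λ/μ
ρ = 6.8/10.6 = 0.6415
The server is busy 64.15% of the time.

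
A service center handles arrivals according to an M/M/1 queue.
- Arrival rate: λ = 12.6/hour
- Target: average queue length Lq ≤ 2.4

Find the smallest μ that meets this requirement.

For M/M/1: Lq = λ²/(μ(μ-λ))
Need Lq ≤ 2.4, i.e. μ(μ-λ) ≥ λ²/2.4
μ² - 12.6μ - 158.76/2.4 ≥ 0  →  μ² - 12.6μ - 66.1500 ≥ 0
Quadratic formula (positive root): μ = [λ + √(λ² + 4×66.1500)]/2
Discriminant: 158.76 + 4×66.1500 = 423.3600, √423.3600 = 20.57571
μ ≥ (12.6 + 20.57571)/2 = 16.5879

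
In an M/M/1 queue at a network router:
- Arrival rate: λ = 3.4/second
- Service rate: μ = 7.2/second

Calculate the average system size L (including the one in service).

ρ = λ/μ = 3.4/7.2 = 0.4722
For M/M/1: L = λ/(μ-λ)
L = 3.4/(7.2-3.4) = 3.4/3.80
L = 0.8947 packets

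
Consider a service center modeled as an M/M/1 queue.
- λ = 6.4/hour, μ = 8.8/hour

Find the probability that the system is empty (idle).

ρ = λ/μ = 6.4/8.8 = 0.7273
P(0) = 1 - ρ = 1 - 0.7273 = 0.2727
The server is idle 27.27% of the time.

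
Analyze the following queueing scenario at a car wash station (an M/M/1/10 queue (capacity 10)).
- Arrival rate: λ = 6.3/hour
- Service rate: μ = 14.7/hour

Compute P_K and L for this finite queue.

ρ = λ/μ = 6.3/14.7 = 0.42857
P₀ = (1-ρ)/(1-ρ^(K+1)) = (1-0.42857)/(1-0.42857^11) = 0.5714/0.9999 = 0.5715
P_K = P₀×ρ^K = 0.57148 × 0.42857^10 = 0.57148 × 0.00020903 = 0.0001195
Blocking probability P_10 = 0.0001195 (0.01195%)
L = ρ[1 - (K+1)ρ^K + Kρ^(K+1)] / [(1-ρ)(1-ρ^(K+1))]
L = 0.42857 × (1 - 11×0.0002090 + 10×0.00008959) / ((1 - 0.42857) × (1 - 0.00008959)) = 0.7490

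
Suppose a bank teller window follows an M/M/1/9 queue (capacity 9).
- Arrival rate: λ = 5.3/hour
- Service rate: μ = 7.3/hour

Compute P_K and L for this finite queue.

ρ = λ/μ = 5.3/7.3 = 0.72603
P₀ = (1-ρ)/(1-ρ^(K+1)) = (1-0.72603)/(1-0.72603^10) = 0.2740/0.9593 = 0.2856
P_K = P₀×ρ^K = 0.2856 × 0.72603^9 = 0.2856 × 0.05605 = 0.01601
Blocking probability P_9 = 0.01601 (1.60%)
L = ρ[1 - (K+1)ρ^K + Kρ^(K+1)] / [(1-ρ)(1-ρ^(K+1))]
L = 0.72603 × (1 - 10×0.056052 + 9×0.040695) / ((1 - 0.72603) × (1 - 0.040695)) = 2.2258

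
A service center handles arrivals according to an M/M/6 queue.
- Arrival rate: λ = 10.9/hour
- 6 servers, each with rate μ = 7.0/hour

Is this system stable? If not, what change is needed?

Stability requires ρ = λ/(cμ) < 1
ρ = 10.9/(6 × 7.0) = 10.9/42.00 = 0.2595
Since 0.2595 < 1, the system is STABLE.
The servers are busy 25.95% of the time.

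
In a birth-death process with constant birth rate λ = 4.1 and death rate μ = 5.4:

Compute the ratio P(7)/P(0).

For constant rates: P(n)/P(0) = (λ/μ)^n
P(7)/P(0) = (4.1/5.4)^7 = 0.7593^7 = 0.1455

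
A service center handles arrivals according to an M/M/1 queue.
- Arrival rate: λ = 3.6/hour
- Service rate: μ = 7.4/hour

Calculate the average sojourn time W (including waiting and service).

First, compute utilization: ρ = λ/μ = 3.6/7.4 = 0.4865
For M/M/1: W = 1/(μ-λ)
W = 1/(7.4-3.6) = 1/3.80
W = 0.2632 hours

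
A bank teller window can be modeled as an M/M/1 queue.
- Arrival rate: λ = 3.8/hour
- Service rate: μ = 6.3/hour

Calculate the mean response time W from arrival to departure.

First, compute utilization: ρ = λ/μ = 3.8/6.3 = 0.6032
For M/M/1: W = 1/(μ-λ)
W = 1/(6.3-3.8) = 1/2.50
W = 0.4000 hours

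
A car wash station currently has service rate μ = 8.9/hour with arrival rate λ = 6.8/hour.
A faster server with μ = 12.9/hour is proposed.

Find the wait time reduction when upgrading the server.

System 1: ρ₁ = 6.8/8.9 = 0.7640, W₁ = 1/(8.9-6.8) = 0.47619
System 2: ρ₂ = 6.8/12.9 = 0.5271, W₂ = 1/(12.9-6.8) = 0.16393
Improvement: (W₁-W₂)/W₁ = (0.47619-0.16393)/0.47619 = 65.57%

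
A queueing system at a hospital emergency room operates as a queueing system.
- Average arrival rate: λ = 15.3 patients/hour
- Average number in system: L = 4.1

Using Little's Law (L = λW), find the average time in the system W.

Little's Law: L = λW, so W = L/λ
W = 4.1/15.3 = 0.2680 hours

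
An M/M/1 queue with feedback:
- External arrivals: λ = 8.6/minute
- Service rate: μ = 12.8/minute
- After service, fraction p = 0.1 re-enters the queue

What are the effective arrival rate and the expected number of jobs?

Effective arrival rate: λ_eff = λ/(1-p) = 8.6/(1-0.1) = 8.6/0.90 = 9.5556
ρ = λ_eff/μ = 9.5556/12.8 = 0.74653
L = ρ/(1-ρ) = 0.74653/(1-0.74653) = 2.9452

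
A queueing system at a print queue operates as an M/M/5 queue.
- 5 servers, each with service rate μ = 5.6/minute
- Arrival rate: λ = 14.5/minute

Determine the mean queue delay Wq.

Traffic intensity: ρ = λ/(cμ) = 14.5/(5×5.6) = 0.5179
Since ρ = 0.5179 < 1, system is stable.
Offered load a = λ/μ = cρ = 14.5/5.6 = 2.5893
P₀ = [ Σₙ₌₀^4 aⁿ/n! + a^5/(5!(1-ρ)) ]⁻¹
Σ = a^0/0! + a^1/1! + a^2/2! + a^3/3! + a^4/4! = 1.00000 + 2.58929 + 3.35220 + 2.89327 + 1.87287 = 11.7076
a^5/(5!(1-ρ)) = 116.3858/(120 × 0.48214) = 2.0116
P₀ = 1/(11.7076 + 2.0116) = 0.07289
Lq = P₀·a^5·ρ / (5!(1-ρ)²) = 0.07289 × 116.3858 × 0.5179 / (120 × 0.2325) = 0.1575
Wq = Lq/λ = 0.1575/14.5 = 0.01086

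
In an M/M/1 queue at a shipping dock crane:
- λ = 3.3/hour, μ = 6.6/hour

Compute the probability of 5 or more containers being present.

ρ = λ/μ = 3.3/6.6 = 0.5000
P(N ≥ n) = ρⁿ
P(N ≥ 5) = 0.5000^5
P(N ≥ 5) = 0.03125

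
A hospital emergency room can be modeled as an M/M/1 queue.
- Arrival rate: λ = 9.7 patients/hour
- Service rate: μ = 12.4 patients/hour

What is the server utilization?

Server utilization: ρ = λ/μ
ρ = 9.7/12.4 = 0.7823
The server is busy 78.23% of the time.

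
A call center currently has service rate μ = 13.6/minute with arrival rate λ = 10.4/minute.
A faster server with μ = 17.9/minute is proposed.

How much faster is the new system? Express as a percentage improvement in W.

System 1: ρ₁ = 10.4/13.6 = 0.7647, W₁ = 1/(13.6-10.4) = 0.31250
System 2: ρ₂ = 10.4/17.9 = 0.5810, W₂ = 1/(17.9-10.4) = 0.13333
Improvement: (W₁-W₂)/W₁ = (0.31250-0.13333)/0.31250 = 57.33%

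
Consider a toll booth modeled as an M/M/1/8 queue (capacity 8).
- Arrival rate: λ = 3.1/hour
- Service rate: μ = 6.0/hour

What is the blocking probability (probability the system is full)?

ρ = λ/μ = 3.1/6.0 = 0.51667
P₀ = (1-ρ)/(1-ρ^(K+1)) = (1-0.51667)/(1-0.51667^9) = 0.4833/0.9974 = 0.4846
P_K = P₀×ρ^K = 0.4846 × 0.51667^8 = 0.4846 × 0.005078 = 0.002461
Blocking probability = 0.25%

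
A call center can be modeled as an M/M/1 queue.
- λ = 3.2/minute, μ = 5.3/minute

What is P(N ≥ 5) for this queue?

ρ = λ/μ = 3.2/5.3 = 0.603774
P(N ≥ n) = ρⁿ
P(N ≥ 5) = 0.603774^5
P(N ≥ 5) = 0.08024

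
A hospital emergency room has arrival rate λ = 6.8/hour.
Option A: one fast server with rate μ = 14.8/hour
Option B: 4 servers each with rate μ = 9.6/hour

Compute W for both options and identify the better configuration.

Option A: single server μ = 14.8 (M/M/1)
  ρ_A = 6.8/14.8 = 0.4595
  W_A = 1/(μ-λ) = 1/(14.8-6.8) = 1/8.00 = 0.1250

Option B: 4 servers μ = 9.6 (M/M/4)
  ρ_B = λ/(cμ) = 6.8/(4×9.6) = 0.1771
  Offered load a = λ/μ = cρ = 6.8/9.6 = 0.7083
  P₀ = [ Σₙ₌₀^3 aⁿ/n! + a^4/(4!(1-ρ)) ]⁻¹
  Σ = a^0/0! + a^1/1! + a^2/2! + a^3/3! = 1.0000 + 0.7083 + 0.2509 + 0.05923 = 2.0184
  a^4/(4!(1-ρ)) = 0.25174/(24 × 0.82292) = 0.01275
  P₀ = 1/(2.0184 + 0.01275) = 0.4923
  Lq = P₀·a^4·ρ / (4!(1-ρ)²) = 0.4923 × 0.2517 × 0.1771 / (24 × 0.6772) = 0.001350
  Wq_B = Lq/λ = 0.0013504/6.8 = 0.0001986
  W_B = Wq_B + 1/μ = 0.0001986 + 0.1042 = 0.1044

Since W_B = 0.1044 < W_A = 0.1250, Option B (multiple servers) has the shorter time in system.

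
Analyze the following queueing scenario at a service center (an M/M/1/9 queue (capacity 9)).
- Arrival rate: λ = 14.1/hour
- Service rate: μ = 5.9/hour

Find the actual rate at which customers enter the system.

ρ = λ/μ = 14.1/5.9 = 2.3898
P₀ = (1-ρ)/(1-ρ^(K+1)) = (1-2.3898)/(1-2.3898^10) = -1.3898/-6074.9693 = 0.0002288
P_K = P₀×ρ^K = 0.0002288 × 2.3898^9 = 0.0002288 × 2542.4593 = 0.5817
λ_eff = λ(1-P_K) = 14.1 × (1 - 0.581656) = 14.1 × 0.418344 = 5.8987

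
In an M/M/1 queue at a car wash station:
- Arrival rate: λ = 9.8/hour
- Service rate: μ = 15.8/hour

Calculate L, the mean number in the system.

ρ = λ/μ = 9.8/15.8 = 0.6203
For M/M/1: L = λ/(μ-λ)
L = 9.8/(15.8-9.8) = 9.8/6.00
L = 1.6333 cars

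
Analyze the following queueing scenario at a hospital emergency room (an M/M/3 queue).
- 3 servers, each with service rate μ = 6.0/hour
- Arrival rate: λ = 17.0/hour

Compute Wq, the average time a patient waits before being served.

Traffic intensity: ρ = λ/(cμ) = 17.0/(3×6.0) = 0.9444
Since ρ = 0.9444 < 1, system is stable.
Offered load a = λ/μ = cρ = 17.0/6.0 = 2.8333
P₀ = [ Σₙ₌₀^2 aⁿ/n! + a^3/(3!(1-ρ)) ]⁻¹
Σ = a^0/0! + a^1/1! + a^2/2! = 1.0000 + 2.8333 + 4.0139 = 7.8472
a^3/(3!(1-ρ)) = 22.7454/(6 × 0.0555556) = 68.2361
P₀ = 1/(7.8472 + 68.2361) = 0.01314
Lq = P₀·a^3·ρ / (3!(1-ρ)²) = 0.01314348 × 22.74537 × 0.9444444 / (6 × 0.003086420) = 15.2466
Wq = Lq/λ = 15.2466/17.0 = 0.8969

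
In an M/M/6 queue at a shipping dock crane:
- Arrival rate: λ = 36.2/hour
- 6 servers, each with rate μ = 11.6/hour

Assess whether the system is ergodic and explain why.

Stability requires ρ = λ/(cμ) < 1
ρ = 36.2/(6 × 11.6) = 36.2/69.60 = 0.5201
Since 0.5201 < 1, the system is STABLE.
The servers are busy 52.01% of the time.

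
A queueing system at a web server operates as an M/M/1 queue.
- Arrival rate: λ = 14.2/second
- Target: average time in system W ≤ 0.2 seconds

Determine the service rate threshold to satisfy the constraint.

For M/M/1: W = 1/(μ-λ)
Need W ≤ 0.2, so 1/(μ-λ) ≤ 0.2
μ - λ ≥ 1/0.2 = 5.0000
μ ≥ 14.2 + 5.0000 = 19.2000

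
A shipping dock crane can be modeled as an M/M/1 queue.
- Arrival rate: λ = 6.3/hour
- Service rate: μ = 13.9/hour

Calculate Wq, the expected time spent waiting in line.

First, compute utilization: ρ = λ/μ = 6.3/13.9 = 0.4532
For M/M/1: Wq = λ/(μ(μ-λ))
Wq = 6.3/(13.9 × (13.9-6.3))
Wq = 6.3/(13.9 × 7.60)
Wq = 0.05964 hours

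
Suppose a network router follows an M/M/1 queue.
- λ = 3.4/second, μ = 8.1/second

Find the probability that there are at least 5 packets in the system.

ρ = λ/μ = 3.4/8.1 = 0.41975
P(N ≥ n) = ρⁿ
P(N ≥ 5) = 0.41975^5
P(N ≥ 5) = 0.01303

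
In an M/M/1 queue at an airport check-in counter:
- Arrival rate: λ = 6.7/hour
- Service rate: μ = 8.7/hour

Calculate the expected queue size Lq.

ρ = λ/μ = 6.7/8.7 = 0.7701
For M/M/1: Lq = λ²/(μ(μ-λ))
Lq = 44.89/(8.7 × 2.00)
Lq = 2.5799 passengers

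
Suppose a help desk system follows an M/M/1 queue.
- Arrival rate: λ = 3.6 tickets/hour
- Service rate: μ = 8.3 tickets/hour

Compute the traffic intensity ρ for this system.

Server utilization: ρ = λ/μ
ρ = 3.6/8.3 = 0.4337
The server is busy 43.37% of the time.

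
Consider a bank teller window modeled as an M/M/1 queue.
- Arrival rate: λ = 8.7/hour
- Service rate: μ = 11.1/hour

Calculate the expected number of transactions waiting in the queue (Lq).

ρ = λ/μ = 8.7/11.1 = 0.7838
For M/M/1: Lq = λ²/(μ(μ-λ))
Lq = 75.69/(11.1 × 2.40)
Lq = 2.8412 transactions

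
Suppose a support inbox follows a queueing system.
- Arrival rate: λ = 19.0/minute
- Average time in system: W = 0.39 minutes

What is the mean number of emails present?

Little's Law: L = λW
L = 19.0 × 0.39 = 7.4100 emails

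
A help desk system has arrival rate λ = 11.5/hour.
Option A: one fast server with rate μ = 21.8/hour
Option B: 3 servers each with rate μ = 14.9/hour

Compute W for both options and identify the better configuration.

Option A: single server μ = 21.8 (M/M/1)
  ρ_A = 11.5/21.8 = 0.5275
  W_A = 1/(μ-λ) = 1/(21.8-11.5) = 1/10.30 = 0.09709

Option B: 3 servers μ = 14.9 (M/M/3)
  ρ_B = λ/(cμ) = 11.5/(3×14.9) = 0.2573
  Offered load a = λ/μ = cρ = 11.5/14.9 = 0.7718
  P₀ = [ Σₙ₌₀^2 aⁿ/n! + a^3/(3!(1-ρ)) ]⁻¹
  Σ = a^0/0! + a^1/1! + a^2/2! = 1.0000 + 0.77181 + 0.29785 = 2.0697
  a^3/(3!(1-ρ)) = 0.4598/(6 × 0.7427) = 0.1032
  P₀ = 1/(2.0697 + 0.1032) = 0.4602
  Lq = P₀·a^3·ρ / (3!(1-ρ)²) = 0.4602 × 0.4598 × 0.2573 / (6 × 0.5516) = 0.01645
  Wq_B = Lq/λ = 0.01645/11.5 = 0.001430
  W_B = Wq_B + 1/μ = 0.001430 + 0.06711 = 0.06854

Since W_B = 0.06854 < W_A = 0.09709, Option B (multiple servers) has the shorter time in system.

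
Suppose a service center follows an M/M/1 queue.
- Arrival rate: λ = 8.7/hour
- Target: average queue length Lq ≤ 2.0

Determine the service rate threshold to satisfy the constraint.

For M/M/1: Lq = λ²/(μ(μ-λ))
Need Lq ≤ 2.0, i.e. μ(μ-λ) ≥ λ²/2.0
μ² - 8.7μ - 75.69/2.0 ≥ 0  →  μ² - 8.7μ - 37.8450 ≥ 0
Quadratic formula (positive root): μ = [λ + √(λ² + 4×37.8450)]/2
Discriminant: 75.69 + 4×37.8450 = 227.0700, √227.0700 = 15.0688
μ ≥ (8.7 + 15.0688)/2 = 11.8844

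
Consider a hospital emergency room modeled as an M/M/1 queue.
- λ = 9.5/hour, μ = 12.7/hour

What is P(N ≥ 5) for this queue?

ρ = λ/μ = 9.5/12.7 = 0.7480
P(N ≥ n) = ρⁿ
P(N ≥ 5) = 0.7480^5
P(N ≥ 5) = 0.2342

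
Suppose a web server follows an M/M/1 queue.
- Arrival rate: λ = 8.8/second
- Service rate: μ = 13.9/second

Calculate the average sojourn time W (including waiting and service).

First, compute utilization: ρ = λ/μ = 8.8/13.9 = 0.6331
For M/M/1: W = 1/(μ-λ)
W = 1/(13.9-8.8) = 1/5.10
W = 0.1961 seconds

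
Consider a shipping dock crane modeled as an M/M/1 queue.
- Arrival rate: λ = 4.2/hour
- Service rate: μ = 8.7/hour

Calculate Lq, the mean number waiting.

ρ = λ/μ = 4.2/8.7 = 0.4828
For M/M/1: Lq = λ²/(μ(μ-λ))
Lq = 17.64/(8.7 × 4.50)
Lq = 0.4506 containers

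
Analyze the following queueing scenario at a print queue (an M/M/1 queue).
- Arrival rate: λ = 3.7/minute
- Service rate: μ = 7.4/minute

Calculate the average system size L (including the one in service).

ρ = λ/μ = 3.7/7.4 = 0.5000
For M/M/1: L = λ/(μ-λ)
L = 3.7/(7.4-3.7) = 3.7/3.70
L = 1.0000 jobs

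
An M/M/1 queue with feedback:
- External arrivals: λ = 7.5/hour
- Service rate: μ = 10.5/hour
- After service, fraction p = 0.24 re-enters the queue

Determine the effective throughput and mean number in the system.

Effective arrival rate: λ_eff = λ/(1-p) = 7.5/(1-0.24) = 7.5/0.76 = 9.868421
ρ = λ_eff/μ = 9.868421/10.5 = 0.9398496
L = ρ/(1-ρ) = 0.9398496/(1-0.9398496) = 15.6250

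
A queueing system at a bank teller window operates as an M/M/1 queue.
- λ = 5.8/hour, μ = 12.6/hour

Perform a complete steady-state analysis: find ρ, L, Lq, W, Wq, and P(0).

Step 1: ρ = λ/μ = 5.8/12.6 = 0.4603
Step 2: L = λ/(μ-λ) = 5.8/6.80 = 0.8529
Step 3: Lq = λ²/(μ(μ-λ)) = 33.64/(12.6×6.80) = 0.3926
Step 4: W = 1/(μ-λ) = 1/6.80 = 0.14706
Step 5: Wq = λ/(μ(μ-λ)) = 5.8/(12.6×6.80) = 0.06769
Step 6: P(0) = 1-ρ = 0.5397
Verify: L = λW = 5.8×0.14706 = 0.8529 ✔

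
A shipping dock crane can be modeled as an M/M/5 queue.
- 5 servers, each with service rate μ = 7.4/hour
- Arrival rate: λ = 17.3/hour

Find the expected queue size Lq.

Traffic intensity: ρ = λ/(cμ) = 17.3/(5×7.4) = 0.4676
Since ρ = 0.4676 < 1, system is stable.
Offered load a = λ/μ = cρ = 17.3/7.4 = 2.3378
P₀ = [ Σₙ₌₀^4 aⁿ/n! + a^5/(5!(1-ρ)) ]⁻¹
Σ = a^0/0! + a^1/1! + a^2/2! + a^3/3! + a^4/4! = 1.00000 + 2.33784 + 2.73274 + 2.12957 + 1.24465 = 9.4448
a^5/(5!(1-ρ)) = 69.8348/(120 × 0.53243) = 1.0930
P₀ = 1/(9.4448 + 1.0930) = 0.09490
Lq = P₀·a^5·ρ / (5!(1-ρ)²) = 0.09490 × 69.8348 × 0.4676 / (120 × 0.2835) = 0.09109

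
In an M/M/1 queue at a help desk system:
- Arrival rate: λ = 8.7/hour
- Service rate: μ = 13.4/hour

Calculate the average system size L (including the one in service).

ρ = λ/μ = 8.7/13.4 = 0.6493
For M/M/1: L = λ/(μ-λ)
L = 8.7/(13.4-8.7) = 8.7/4.70
L = 1.8511 tickets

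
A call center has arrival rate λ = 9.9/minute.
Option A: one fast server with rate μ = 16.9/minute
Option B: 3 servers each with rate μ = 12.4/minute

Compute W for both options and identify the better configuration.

Option A: single server μ = 16.9 (M/M/1)
  ρ_A = 9.9/16.9 = 0.5858
  W_A = 1/(μ-λ) = 1/(16.9-9.9) = 1/7.00 = 0.1429

Option B: 3 servers μ = 12.4 (M/M/3)
  ρ_B = λ/(cμ) = 9.9/(3×12.4) = 0.2661
  Offered load a = λ/μ = cρ = 9.9/12.4 = 0.7984
  P₀ = [ Σₙ₌₀^2 aⁿ/n! + a^3/(3!(1-ρ)) ]⁻¹
  Σ = a^0/0! + a^1/1! + a^2/2! = 1.0000 + 0.7984 + 0.3187 = 2.1171
  a^3/(3!(1-ρ)) = 0.5089/(6 × 0.7339) = 0.1156
  P₀ = 1/(2.1171 + 0.1156) = 0.4479
  Lq = P₀·a^3·ρ / (3!(1-ρ)²) = 0.4479 × 0.5089 × 0.2661 / (6 × 0.5386) = 0.01877
  Wq_B = Lq/λ = 0.018772/9.9 = 0.0018962
  W_B = Wq_B + 1/μ = 0.0018962 + 0.080645 = 0.08254

Since W_B = 0.08254 < W_A = 0.1429, Option B (multiple servers) has the shorter time in system.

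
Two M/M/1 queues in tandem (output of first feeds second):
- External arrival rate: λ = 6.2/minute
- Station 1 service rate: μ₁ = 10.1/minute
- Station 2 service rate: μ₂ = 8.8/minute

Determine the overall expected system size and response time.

By Jackson's theorem, each station behaves as independent M/M/1.
Station 1: ρ₁ = 6.2/10.1 = 0.6139, L₁ = ρ₁/(1-ρ₁) = λ/(μ₁-λ) = 6.2/3.90 = 1.58974
Station 2: ρ₂ = 6.2/8.8 = 0.7045, L₂ = ρ₂/(1-ρ₂) = λ/(μ₂-λ) = 6.2/2.60 = 2.38462
Total: L = L₁ + L₂ = 1.58974 + 2.38462 = 3.9744
W = L/λ = 3.9744/6.2 = 0.6410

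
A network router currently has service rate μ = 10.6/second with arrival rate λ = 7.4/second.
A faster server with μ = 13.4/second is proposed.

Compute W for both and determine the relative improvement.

System 1: ρ₁ = 7.4/10.6 = 0.6981, W₁ = 1/(10.6-7.4) = 0.31250
System 2: ρ₂ = 7.4/13.4 = 0.5522, W₂ = 1/(13.4-7.4) = 0.16667
Improvement: (W₁-W₂)/W₁ = (0.31250-0.16667)/0.31250 = 46.67%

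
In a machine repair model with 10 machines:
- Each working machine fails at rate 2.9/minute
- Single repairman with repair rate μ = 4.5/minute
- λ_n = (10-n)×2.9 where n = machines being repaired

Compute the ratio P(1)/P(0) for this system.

P(1)/P(0) = ∏_{i=0}^{1-1} λ_i/μ_{i+1}
= (10-0)×2.9/4.5
= 6.4444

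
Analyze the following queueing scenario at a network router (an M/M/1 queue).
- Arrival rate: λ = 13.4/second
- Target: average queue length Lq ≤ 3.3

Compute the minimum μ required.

For M/M/1: Lq = λ²/(μ(μ-λ))
Need Lq ≤ 3.3, i.e. μ(μ-λ) ≥ λ²/3.3
μ² - 13.4μ - 179.56/3.3 ≥ 0  →  μ² - 13.4μ - 54.41212 ≥ 0
Quadratic formula (positive root): μ = [λ + √(λ² + 4×54.41212)]/2
Discriminant: 179.56 + 4×54.41212 = 397.2085, √397.2085 = 19.93009
μ ≥ (13.4 + 19.93009)/2 = 16.6650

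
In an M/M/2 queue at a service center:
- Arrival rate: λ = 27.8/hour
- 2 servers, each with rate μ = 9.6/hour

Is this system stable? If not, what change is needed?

Stability requires ρ = λ/(cμ) < 1
ρ = 27.8/(2 × 9.6) = 27.8/19.20 = 1.4479
Since 1.4479 ≥ 1, the system is UNSTABLE.
Need c > λ/μ = 27.8/9.6 = 2.90.
Minimum servers needed: c = 3.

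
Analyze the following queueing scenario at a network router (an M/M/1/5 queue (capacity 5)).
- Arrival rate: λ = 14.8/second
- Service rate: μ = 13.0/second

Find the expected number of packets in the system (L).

ρ = λ/μ = 14.8/13.0 = 1.13846
P₀ = (1-ρ)/(1-ρ^(K+1)) = (1-1.13846)/(1-1.13846^6) = -0.13846/-1.1772 = 0.1176
P_K = P₀×ρ^K = 0.1176 × 1.13846^5 = 0.1176 × 1.9124 = 0.2249
L = ρ[1 - (K+1)ρ^K + Kρ^(K+1)] / [(1-ρ)(1-ρ^(K+1))]
L = 1.13846 × (1 - 6×1.912445 + 5×2.177242) / ((1 - 1.13846) × (1 - 2.177242)) = 2.8744 packets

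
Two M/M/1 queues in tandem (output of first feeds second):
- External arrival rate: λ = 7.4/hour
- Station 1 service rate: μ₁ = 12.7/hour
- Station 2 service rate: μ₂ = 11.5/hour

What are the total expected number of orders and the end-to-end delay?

By Jackson's theorem, each station behaves as independent M/M/1.
Station 1: ρ₁ = 7.4/12.7 = 0.5827, L₁ = ρ₁/(1-ρ₁) = λ/(μ₁-λ) = 7.4/5.30 = 1.3962
Station 2: ρ₂ = 7.4/11.5 = 0.6435, L₂ = ρ₂/(1-ρ₂) = λ/(μ₂-λ) = 7.4/4.10 = 1.8049
Total: L = L₁ + L₂ = 1.3962 + 1.8049 = 3.2011
W = L/λ = 3.2011/7.4 = 0.4326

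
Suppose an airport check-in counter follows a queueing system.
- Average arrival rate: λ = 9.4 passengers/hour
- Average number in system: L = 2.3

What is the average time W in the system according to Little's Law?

Little's Law: L = λW, so W = L/λ
W = 2.3/9.4 = 0.2447 hours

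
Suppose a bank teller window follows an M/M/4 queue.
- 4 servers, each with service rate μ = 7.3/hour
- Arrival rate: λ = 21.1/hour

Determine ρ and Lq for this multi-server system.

Traffic intensity: ρ = λ/(cμ) = 21.1/(4×7.3) = 0.7226
Since ρ = 0.7226 < 1, system is stable.
Offered load a = λ/μ = cρ = 21.1/7.3 = 2.8904
P₀ = [ Σₙ₌₀^3 aⁿ/n! + a^4/(4!(1-ρ)) ]⁻¹
Σ = a^0/0! + a^1/1! + a^2/2! + a^3/3! = 1.00000 + 2.89041 + 4.17724 + 4.02464 = 12.0923
a^4/(4!(1-ρ)) = 69.7973/(24 × 0.277397) = 10.4840
P₀ = 1/(12.0923 + 10.4840) = 0.04429
Lq = P₀·a^4·ρ / (4!(1-ρ)²) = 0.044294 × 69.7973 × 0.72260 / (24 × 0.076949) = 1.2097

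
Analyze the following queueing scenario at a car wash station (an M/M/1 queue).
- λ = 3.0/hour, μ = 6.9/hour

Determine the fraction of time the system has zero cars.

ρ = λ/μ = 3.0/6.9 = 0.4348
P(0) = 1 - ρ = 1 - 0.4348 = 0.5652
The server is idle 56.52% of the time.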